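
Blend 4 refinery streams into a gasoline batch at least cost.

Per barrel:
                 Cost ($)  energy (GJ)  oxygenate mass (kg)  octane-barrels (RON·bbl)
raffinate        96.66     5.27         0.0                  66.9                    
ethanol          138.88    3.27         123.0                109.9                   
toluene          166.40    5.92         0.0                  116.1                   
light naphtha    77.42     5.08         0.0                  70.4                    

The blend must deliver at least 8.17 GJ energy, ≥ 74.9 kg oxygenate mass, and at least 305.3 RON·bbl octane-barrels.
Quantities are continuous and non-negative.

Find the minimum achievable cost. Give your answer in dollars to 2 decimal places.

Let x1 = barrels of raffinate, x2 = barrels of ethanol, x3 = barrels of toluene, x4 = barrels of light naphtha.
min 96.66x1 + 138.88x2 + 166.4x3 + 77.42x4 s.t.:
  5.27x1 + 3.27x2 + 5.92x3 + 5.08x4 ≥ 8.17   (energy)
  123x2 ≥ 74.9   (oxygenate mass)
  66.9x1 + 109.9x2 + 116.1x3 + 70.4x4 ≥ 305.3   (octane-barrels)
  x1, x2, x3, x4 ≥ 0.
The minimum-cost mix takes nothing from raffinate, toluene — only ethanol, light naphtha. Binding constraints: oxygenate mass and octane-barrels.
That vertex is x2 = 0.608943, x4 = 3.38604.
Total cost: 138.88·0.608943 + 77.42·3.38604 = 346.7172.

$346.72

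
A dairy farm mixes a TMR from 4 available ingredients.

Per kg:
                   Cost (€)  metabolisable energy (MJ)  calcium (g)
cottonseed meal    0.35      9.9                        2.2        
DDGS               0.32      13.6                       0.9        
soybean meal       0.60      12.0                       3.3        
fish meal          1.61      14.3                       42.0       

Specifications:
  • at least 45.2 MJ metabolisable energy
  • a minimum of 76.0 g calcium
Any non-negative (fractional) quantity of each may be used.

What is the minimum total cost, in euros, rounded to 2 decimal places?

Treat it as an LP. Let x1 = kg of cottonseed meal, x2 = kg of DDGS, x3 = kg of soybean meal, x4 = kg of fish meal.
Minimize 0.35x1 + 0.32x2 + 0.6x3 + 1.61x4 s.t.:
  9.9x1 + 13.6x2 + 12x3 + 14.3x4 ≥ 45.2   (metabolisable energy)
  2.2x1 + 0.9x2 + 3.3x3 + 42x4 ≥ 76   (calcium)
  x1, x2, x3, x4 ≥ 0.
The cheapest feasible vertex uses only DDGS, fish meal; cottonseed meal, soybean meal are not used. The metabolisable energy and calcium requirements are met with equality.
Optimal quantities: DDGS = 1.454 kg, fish meal = 1.778 kg.
Hence cost = 0.32·1.454 + 1.61·1.778 = €3.3279.

€3.33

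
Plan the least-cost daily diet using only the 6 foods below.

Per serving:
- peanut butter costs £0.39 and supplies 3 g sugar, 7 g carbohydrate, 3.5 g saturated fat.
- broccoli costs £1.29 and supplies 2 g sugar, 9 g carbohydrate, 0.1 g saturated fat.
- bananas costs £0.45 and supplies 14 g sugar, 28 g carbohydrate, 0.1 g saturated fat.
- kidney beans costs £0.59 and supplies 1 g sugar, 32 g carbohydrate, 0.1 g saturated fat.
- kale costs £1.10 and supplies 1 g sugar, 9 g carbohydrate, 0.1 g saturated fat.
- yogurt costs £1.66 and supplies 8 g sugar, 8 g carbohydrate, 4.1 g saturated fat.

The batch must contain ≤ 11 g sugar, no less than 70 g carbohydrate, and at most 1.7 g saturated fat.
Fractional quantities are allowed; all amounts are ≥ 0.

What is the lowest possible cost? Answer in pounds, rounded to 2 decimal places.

Let x1 = servings of peanut butter, x2 = servings of broccoli, x3 = servings of bananas, x4 = servings of kidney beans, x5 = servings of kale, x6 = servings of yogurt.
min 0.39x1 + 1.29x2 + 0.45x3 + 0.59x4 + 1.1x5 + 1.66x6 subject to:
  3x1 + 2x2 + 14x3 + 1x4 + 1x5 + 8x6 ≤ 11   (sugar)
  7x1 + 9x2 + 28x3 + 32x4 + 9x5 + 8x6 ≥ 70   (carbohydrate)
  3.5x1 + 0.1x2 + 0.1x3 + 0.1x4 + 0.1x5 + 4.1x6 ≤ 1.7   (saturated fat)
  x1, x2, x3, x4, x5, x6 ≥ 0.
The optimal basis is {bananas, kidney beans}; peanut butter, broccoli, kale, yogurt drop out. There the sugar and carbohydrate constraints are tight.
That vertex is x3 = 0.6714, x4 = 1.6.
Hence cost = 0.45·0.6714 + 0.59·1.6 = £1.2461.

£1.25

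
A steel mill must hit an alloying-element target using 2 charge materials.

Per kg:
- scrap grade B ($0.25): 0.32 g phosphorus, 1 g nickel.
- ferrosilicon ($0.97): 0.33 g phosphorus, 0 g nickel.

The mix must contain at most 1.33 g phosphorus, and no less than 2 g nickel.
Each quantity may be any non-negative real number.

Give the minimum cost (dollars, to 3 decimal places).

$0.500

Let x1 = kg of scrap grade B, x2 = kg of ferrosilicon.
Minimise 0.25x1 + 0.97x2 subject to:
  0.32x1 + 0.33x2 ≤ 1.33   (phosphorus)
  1x1 ≥ 2   (nickel)
  x1, x2 ≥ 0.
The minimum-cost mix takes nothing from ferrosilicon — only scrap grade B. Binding constraint: nickel.
So scrap grade B = 2 kg.
Objective = 0.25·2 = 0.50000.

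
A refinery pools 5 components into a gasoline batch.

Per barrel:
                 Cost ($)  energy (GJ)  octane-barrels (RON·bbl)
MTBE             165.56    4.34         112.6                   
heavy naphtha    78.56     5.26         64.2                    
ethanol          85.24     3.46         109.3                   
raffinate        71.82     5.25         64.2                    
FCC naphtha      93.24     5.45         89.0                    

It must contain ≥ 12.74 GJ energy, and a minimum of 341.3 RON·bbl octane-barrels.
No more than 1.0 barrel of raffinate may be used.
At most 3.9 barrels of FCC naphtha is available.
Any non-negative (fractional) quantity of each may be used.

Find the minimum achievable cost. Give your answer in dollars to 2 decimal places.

$279.26

This is a linear program. Let x1 = barrels of MTBE, x2 = barrels of heavy naphtha, x3 = barrels of ethanol, x4 = barrels of raffinate, x5 = barrels of FCC naphtha.
min 165.56x1 + 78.56x2 + 85.24x3 + 71.82x4 + 93.24x5 s.t.:
  4.34x1 + 5.26x2 + 3.46x3 + 5.25x4 + 5.45x5 ≥ 12.74   (energy)
  112.6x1 + 64.2x2 + 109.3x3 + 64.2x4 + 89x5 ≥ 341.3   (octane-barrels)
  x4 ≤ 1
  x5 ≤ 3.9
  x1, x2, x3, x4, x5 ≥ 0.
The cheapest feasible vertex uses only ethanol, raffinate; MTBE, heavy naphtha, FCC naphtha are not used. The energy and octane-barrels requirements are met with equality.
Solving gives x3 = 2.76922, x4 = 0.601616.
Hence cost = 85.24·2.76922 + 71.82·0.601616 = $279.2564.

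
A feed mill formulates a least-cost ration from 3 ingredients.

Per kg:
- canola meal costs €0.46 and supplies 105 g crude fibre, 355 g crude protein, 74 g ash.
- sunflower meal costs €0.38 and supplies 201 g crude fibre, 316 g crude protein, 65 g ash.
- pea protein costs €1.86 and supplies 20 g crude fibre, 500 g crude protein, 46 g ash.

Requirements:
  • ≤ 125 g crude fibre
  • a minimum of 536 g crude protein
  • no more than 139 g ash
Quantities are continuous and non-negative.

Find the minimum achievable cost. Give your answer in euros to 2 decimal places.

Treat it as an LP. Let x1 = kg of canola meal, x2 = kg of sunflower meal, x3 = kg of pea protein.
min 0.46x1 + 0.38x2 + 1.86x3 s.t.:
  105x1 + 201x2 + 20x3 ≤ 125   (crude fibre)
  355x1 + 316x2 + 500x3 ≥ 536   (crude protein)
  74x1 + 65x2 + 46x3 ≤ 139   (ash)
  x1, x2, x3 ≥ 0.
The cheapest feasible vertex uses only canola meal, pea protein; sunflower meal is not used. Binding constraints: crude fibre and crude protein.
That vertex is x1 = 1.141, x3 = 0.2622.
Objective = 0.46·1.141 + 1.86·0.2622 = 1.0126.

€1.01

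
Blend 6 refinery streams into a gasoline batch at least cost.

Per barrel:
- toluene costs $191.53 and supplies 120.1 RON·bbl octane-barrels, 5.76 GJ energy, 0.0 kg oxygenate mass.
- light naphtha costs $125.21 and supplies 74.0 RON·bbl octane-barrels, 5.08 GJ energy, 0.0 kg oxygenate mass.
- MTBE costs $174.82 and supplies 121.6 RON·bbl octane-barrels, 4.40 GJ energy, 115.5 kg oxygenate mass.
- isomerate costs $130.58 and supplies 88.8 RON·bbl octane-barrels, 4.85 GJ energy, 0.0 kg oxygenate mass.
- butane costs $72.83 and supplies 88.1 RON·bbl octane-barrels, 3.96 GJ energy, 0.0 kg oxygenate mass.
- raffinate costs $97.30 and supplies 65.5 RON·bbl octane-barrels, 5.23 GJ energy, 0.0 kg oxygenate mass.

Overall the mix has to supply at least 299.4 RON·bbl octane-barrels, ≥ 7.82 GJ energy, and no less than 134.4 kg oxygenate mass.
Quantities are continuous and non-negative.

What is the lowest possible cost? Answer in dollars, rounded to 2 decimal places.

Let x1 = barrels of toluene, x2 = barrels of light naphtha, x3 = barrels of MTBE, x4 = barrels of isomerate, x5 = barrels of butane, x6 = barrels of raffinate.
min 191.53x1 + 125.21x2 + 174.82x3 + 130.58x4 + 72.83x5 + 97.3x6 subject to:
  120.1x1 + 74x2 + 121.6x3 + 88.8x4 + 88.1x5 + 65.5x6 ≥ 299.4   (octane-barrels)
  5.76x1 + 5.08x2 + 4.4x3 + 4.85x4 + 3.96x5 + 5.23x6 ≥ 7.82   (energy)
  115.5x3 ≥ 134.4   (oxygenate mass)
  x1, x2, x3, x4, x5, x6 ≥ 0.
The minimum-cost mix takes nothing from toluene, light naphtha, isomerate, raffinate — only MTBE, butane. The octane-barrels and oxygenate mass requirements are met with equality.
Solving gives x3 = 1.16364, x5 = 1.7923.
Total cost: 174.82·1.16364 + 72.83·1.7923 = 333.9608.

$333.96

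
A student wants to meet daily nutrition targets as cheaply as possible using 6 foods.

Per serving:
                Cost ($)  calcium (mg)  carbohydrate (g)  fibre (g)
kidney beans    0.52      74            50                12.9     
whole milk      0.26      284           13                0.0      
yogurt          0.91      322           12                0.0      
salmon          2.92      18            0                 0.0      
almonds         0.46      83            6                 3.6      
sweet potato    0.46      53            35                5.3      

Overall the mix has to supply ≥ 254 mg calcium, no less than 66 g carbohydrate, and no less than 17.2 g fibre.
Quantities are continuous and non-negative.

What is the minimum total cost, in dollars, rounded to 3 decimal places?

$0.836

This is a linear program. Let x1 = servings of kidney beans, x2 = servings of whole milk, x3 = servings of yogurt, x4 = servings of salmon, x5 = servings of almonds, x6 = servings of sweet potato.
min 0.52x1 + 0.26x2 + 0.91x3 + 2.92x4 + 0.46x5 + 0.46x6 with:
  74x1 + 284x2 + 322x3 + 18x4 + 83x5 + 53x6 ≥ 254   (calcium)
  50x1 + 13x2 + 12x3 + 6x5 + 35x6 ≥ 66   (carbohydrate)
  12.9x1 + 3.6x5 + 5.3x6 ≥ 17.2   (fibre)
  x1, x2, x3, x4, x5, x6 ≥ 0.
The minimum-cost mix takes nothing from yogurt, salmon, almonds, sweet potato — only kidney beans, whole milk. Binding constraints: calcium and fibre.
Solving gives x1 = 1.3333, x2 = 0.54695.
Hence cost = 0.52·1.3333 + 0.26·0.54695 = $0.83552.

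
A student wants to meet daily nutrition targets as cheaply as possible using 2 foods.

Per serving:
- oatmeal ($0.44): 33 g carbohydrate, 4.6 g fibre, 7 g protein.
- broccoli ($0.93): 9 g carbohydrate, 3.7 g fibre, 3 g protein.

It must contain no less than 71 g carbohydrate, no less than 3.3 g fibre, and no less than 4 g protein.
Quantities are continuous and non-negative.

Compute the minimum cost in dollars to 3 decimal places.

Let x1 = servings of oatmeal, x2 = servings of broccoli.
min 0.44x1 + 0.93x2 s.t.:
  33x1 + 9x2 ≥ 71   (carbohydrate)
  4.6x1 + 3.7x2 ≥ 3.3   (fibre)
  7x1 + 3x2 ≥ 4   (protein)
  x1, x2 ≥ 0.
At the optimum only oatmeal is positive (broccoli = 0). The carbohydrate requirement is met with equality.
Solving gives x1 = 2.152.
Hence cost = 0.44·2.152 = $0.94688.

$0.947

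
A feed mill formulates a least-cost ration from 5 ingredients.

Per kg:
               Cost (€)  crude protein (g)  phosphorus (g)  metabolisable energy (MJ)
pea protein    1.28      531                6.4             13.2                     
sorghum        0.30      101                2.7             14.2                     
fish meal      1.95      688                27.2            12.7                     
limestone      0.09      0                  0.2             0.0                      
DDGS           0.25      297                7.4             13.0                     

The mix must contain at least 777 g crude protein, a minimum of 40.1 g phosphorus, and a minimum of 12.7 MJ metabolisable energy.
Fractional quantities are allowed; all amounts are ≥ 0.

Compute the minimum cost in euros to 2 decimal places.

This is a linear program. Let x1 = kg of pea protein, x2 = kg of sorghum, x3 = kg of fish meal, x4 = kg of limestone, x5 = kg of DDGS.
min 1.28x1 + 0.3x2 + 1.95x3 + 0.09x4 + 0.25x5 subject to:
  531x1 + 101x2 + 688x3 + 297x5 ≥ 777   (crude protein)
  6.4x1 + 2.7x2 + 27.2x3 + 0.2x4 + 7.4x5 ≥ 40.1   (phosphorus)
  13.2x1 + 14.2x2 + 12.7x3 + 13x5 ≥ 12.7   (metabolisable energy)
  x1, x2, x3, x4, x5 ≥ 0.
The cheapest feasible vertex uses only DDGS; pea protein, sorghum, fish meal, limestone are not used. Binding constraint: phosphorus.
Solving gives x5 = 5.419.
Hence cost = 0.25·5.419 = €1.3548.

€1.35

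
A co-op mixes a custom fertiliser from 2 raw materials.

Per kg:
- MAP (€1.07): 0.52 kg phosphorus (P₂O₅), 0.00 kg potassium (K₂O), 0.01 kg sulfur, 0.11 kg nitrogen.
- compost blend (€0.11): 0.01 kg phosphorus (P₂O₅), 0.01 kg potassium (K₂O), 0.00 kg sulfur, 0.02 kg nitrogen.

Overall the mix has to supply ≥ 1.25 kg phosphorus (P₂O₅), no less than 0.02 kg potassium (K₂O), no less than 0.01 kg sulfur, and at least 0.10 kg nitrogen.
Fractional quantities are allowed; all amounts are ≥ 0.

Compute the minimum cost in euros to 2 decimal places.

Let x1 = kg of MAP, x2 = kg of compost blend.
min 1.07x1 + 0.11x2 with:
  0.52x1 + 0.01x2 ≥ 1.25   (phosphorus (P₂O₅))
  0.01x2 ≥ 0.02   (potassium (K₂O))
  0.01x1 ≥ 0.01   (sulfur)
  0.11x1 + 0.02x2 ≥ 0.1   (nitrogen)
  x1, x2 ≥ 0.
Both inputs are positive at the optimum. The phosphorus (P₂O₅) and potassium (K₂O) requirements are met with equality.
Optimal quantities: MAP = 2.365 kg, compost blend = 2 kg.
Objective = 1.07·2.365 + 0.11·2 = 2.7506.

€2.75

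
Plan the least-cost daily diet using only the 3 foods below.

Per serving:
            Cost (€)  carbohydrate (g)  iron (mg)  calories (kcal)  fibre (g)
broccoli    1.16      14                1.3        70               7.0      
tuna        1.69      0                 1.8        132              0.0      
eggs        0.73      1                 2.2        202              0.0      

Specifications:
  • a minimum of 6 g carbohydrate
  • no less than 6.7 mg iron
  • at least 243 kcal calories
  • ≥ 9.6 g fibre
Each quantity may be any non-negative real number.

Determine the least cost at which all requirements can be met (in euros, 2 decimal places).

€3.22

Set it up as a linear program. Let x1 = servings of broccoli, x2 = servings of tuna, x3 = servings of eggs.
Minimise 1.16x1 + 1.69x2 + 0.73x3 s.t.:
  14x1 + 1x3 ≥ 6   (carbohydrate)
  1.3x1 + 1.8x2 + 2.2x3 ≥ 6.7   (iron)
  70x1 + 132x2 + 202x3 ≥ 243   (calories)
  7x1 ≥ 9.6   (fibre)
  x1, x2, x3 ≥ 0.
The optimal basis is {broccoli, eggs}; tuna drops out. There the iron and fibre constraints are tight.
Optimal quantities: broccoli = 1.371 servings, eggs = 2.235 servings.
Total cost: 1.16·1.371 + 0.73·2.235 = 3.2219.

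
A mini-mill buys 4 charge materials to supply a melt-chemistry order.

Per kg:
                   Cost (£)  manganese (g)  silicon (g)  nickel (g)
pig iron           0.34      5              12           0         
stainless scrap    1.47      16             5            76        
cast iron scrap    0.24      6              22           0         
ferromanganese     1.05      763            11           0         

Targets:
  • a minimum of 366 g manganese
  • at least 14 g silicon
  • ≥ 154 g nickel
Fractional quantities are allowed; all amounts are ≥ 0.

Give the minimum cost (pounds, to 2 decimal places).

This is a linear program. Let x1 = kg of pig iron, x2 = kg of stainless scrap, x3 = kg of cast iron scrap, x4 = kg of ferromanganese.
min 0.34x1 + 1.47x2 + 0.24x3 + 1.05x4 subject to:
  5x1 + 16x2 + 6x3 + 763x4 ≥ 366   (manganese)
  12x1 + 5x2 + 22x3 + 11x4 ≥ 14   (silicon)
  76x2 ≥ 154   (nickel)
  x1, x2, x3, x4 ≥ 0.
The minimum-cost mix takes nothing from pig iron, cast iron scrap — only stainless scrap, ferromanganese. There the manganese and nickel constraints are tight.
Optimal quantities: stainless scrap = 2.026 kg, ferromanganese = 0.4372 kg.
Total cost: 1.47·2.026 + 1.05·0.4372 = 3.4373.

£3.44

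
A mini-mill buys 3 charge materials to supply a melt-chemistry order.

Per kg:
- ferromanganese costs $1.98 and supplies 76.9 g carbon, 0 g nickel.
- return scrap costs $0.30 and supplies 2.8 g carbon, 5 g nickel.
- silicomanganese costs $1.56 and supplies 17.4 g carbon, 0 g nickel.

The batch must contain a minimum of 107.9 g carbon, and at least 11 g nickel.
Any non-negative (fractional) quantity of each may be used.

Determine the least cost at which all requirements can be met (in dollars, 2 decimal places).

Set it up as a linear program. Let x1 = kg of ferromanganese, x2 = kg of return scrap, x3 = kg of silicomanganese.
min 1.98x1 + 0.3x2 + 1.56x3 s.t.:
  76.9x1 + 2.8x2 + 17.4x3 ≥ 107.9   (carbon)
  5x2 ≥ 11   (nickel)
  x1, x2, x3 ≥ 0.
The cheapest feasible vertex uses only ferromanganese, return scrap; silicomanganese is not used. There the carbon and nickel constraints are tight.
That vertex is x1 = 1.323, x2 = 2.2.
Cost = 1.98·1.323 + 0.3·2.2 = 3.2795.

$3.28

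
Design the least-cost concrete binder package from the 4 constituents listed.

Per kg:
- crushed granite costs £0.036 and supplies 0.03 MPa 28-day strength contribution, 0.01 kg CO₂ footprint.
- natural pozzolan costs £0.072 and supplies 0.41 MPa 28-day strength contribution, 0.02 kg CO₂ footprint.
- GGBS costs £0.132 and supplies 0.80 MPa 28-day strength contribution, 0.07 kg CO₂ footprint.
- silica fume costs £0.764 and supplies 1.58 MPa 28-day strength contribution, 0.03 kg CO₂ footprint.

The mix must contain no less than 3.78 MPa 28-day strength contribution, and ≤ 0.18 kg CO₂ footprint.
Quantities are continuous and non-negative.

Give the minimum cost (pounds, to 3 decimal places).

Treat it as an LP. Let x1 = kg of crushed granite, x2 = kg of natural pozzolan, x3 = kg of GGBS, x4 = kg of silica fume.
Minimise 0.036x1 + 0.072x2 + 0.132x3 + 0.764x4 s.t.:
  0.03x1 + 0.41x2 + 0.8x3 + 1.58x4 ≥ 3.78   (28-day strength contribution)
  0.01x1 + 0.02x2 + 0.07x3 + 0.03x4 ≤ 0.18   (CO₂ footprint)
  x1, x2, x3, x4 ≥ 0.
The optimal basis is {natural pozzolan, silica fume}; crushed granite, GGBS drop out. There the 28-day strength contribution and CO₂ footprint constraints are tight.
That vertex is x2 = 8.86, x4 = 0.09326.
Cost = 0.072·8.86 + 0.764·0.09326 = 0.70917.

£0.709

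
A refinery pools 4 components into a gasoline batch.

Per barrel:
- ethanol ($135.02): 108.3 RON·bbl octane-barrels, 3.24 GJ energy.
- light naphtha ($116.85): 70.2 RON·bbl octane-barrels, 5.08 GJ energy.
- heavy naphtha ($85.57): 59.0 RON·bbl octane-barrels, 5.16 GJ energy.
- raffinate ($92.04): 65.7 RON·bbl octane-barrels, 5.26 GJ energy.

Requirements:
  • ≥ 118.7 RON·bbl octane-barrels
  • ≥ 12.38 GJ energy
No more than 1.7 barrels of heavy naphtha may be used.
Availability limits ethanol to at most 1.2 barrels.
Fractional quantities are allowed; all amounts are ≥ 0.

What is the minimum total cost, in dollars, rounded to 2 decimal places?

Let x1 = barrels of ethanol, x2 = barrels of light naphtha, x3 = barrels of heavy naphtha, x4 = barrels of raffinate.
Minimize 135.02x1 + 116.85x2 + 85.57x3 + 92.04x4 with:
  108.3x1 + 70.2x2 + 59x3 + 65.7x4 ≥ 118.7   (octane-barrels)
  3.24x1 + 5.08x2 + 5.16x3 + 5.26x4 ≥ 12.38   (energy)
  x3 ≤ 1.7
  x1 ≤ 1.2
  x1, x2, x3, x4 ≥ 0.
At the optimum only heavy naphtha, raffinate are positive (ethanol, light naphtha = 0). The energy and the heavy naphtha cap requirements are met with equality.
That vertex is x3 = 1.7, x4 = 0.6859.
Objective = 85.57·1.7 + 92.04·0.6859 = 208.5992.

$208.60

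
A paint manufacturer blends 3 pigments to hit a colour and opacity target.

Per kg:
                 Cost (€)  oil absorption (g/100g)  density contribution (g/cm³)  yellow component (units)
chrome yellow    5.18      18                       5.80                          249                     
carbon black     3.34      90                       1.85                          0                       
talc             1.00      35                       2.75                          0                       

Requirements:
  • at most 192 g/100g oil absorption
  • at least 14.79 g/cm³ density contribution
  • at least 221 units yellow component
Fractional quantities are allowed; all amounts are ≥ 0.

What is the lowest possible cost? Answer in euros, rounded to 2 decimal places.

Set it up as a linear program. Let x1 = kg of chrome yellow, x2 = kg of carbon black, x3 = kg of talc.
Minimise 5.18x1 + 3.34x2 + 1x3 with:
  18x1 + 90x2 + 35x3 ≤ 192   (oil absorption)
  5.8x1 + 1.85x2 + 2.75x3 ≥ 14.79   (density contribution)
  249x1 ≥ 221   (yellow component)
  x1, x2, x3 ≥ 0.
At the optimum only chrome yellow, talc are positive (carbon black = 0). Binding constraints: density contribution and yellow component.
Solving gives x1 = 0.8876, x3 = 3.506.
Hence cost = 5.18·0.8876 + 1·3.506 = €8.1038.

€8.10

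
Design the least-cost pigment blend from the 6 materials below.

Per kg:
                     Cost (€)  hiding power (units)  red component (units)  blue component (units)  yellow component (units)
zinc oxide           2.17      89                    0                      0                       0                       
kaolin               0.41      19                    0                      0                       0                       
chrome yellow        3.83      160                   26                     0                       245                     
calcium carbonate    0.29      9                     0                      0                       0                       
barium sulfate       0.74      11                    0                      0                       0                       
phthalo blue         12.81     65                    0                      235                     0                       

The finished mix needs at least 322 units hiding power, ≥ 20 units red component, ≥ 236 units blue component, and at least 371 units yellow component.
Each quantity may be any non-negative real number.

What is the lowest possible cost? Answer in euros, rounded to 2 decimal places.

This is a linear program. Let x1 = kg of zinc oxide, x2 = kg of kaolin, x3 = kg of chrome yellow, x4 = kg of calcium carbonate, x5 = kg of barium sulfate, x6 = kg of phthalo blue.
Minimise 2.17x1 + 0.41x2 + 3.83x3 + 0.29x4 + 0.74x5 + 12.81x6 subject to:
  89x1 + 19x2 + 160x3 + 9x4 + 11x5 + 65x6 ≥ 322   (hiding power)
  26x3 ≥ 20   (red component)
  235x6 ≥ 236   (blue component)
  245x3 ≥ 371   (yellow component)
  x1, x2, x3, x4, x5, x6 ≥ 0.
The cheapest feasible vertex uses only kaolin, chrome yellow, phthalo blue; zinc oxide, calcium carbonate, barium sulfate are not used. Binding constraints: hiding power, blue component, yellow component.
Solving gives x2 = 0.75988, x3 = 1.5143, x6 = 1.0043.
Hence cost = 0.41·0.75988 + 3.83·1.5143 + 12.81·1.0043 = €18.9764.

€18.98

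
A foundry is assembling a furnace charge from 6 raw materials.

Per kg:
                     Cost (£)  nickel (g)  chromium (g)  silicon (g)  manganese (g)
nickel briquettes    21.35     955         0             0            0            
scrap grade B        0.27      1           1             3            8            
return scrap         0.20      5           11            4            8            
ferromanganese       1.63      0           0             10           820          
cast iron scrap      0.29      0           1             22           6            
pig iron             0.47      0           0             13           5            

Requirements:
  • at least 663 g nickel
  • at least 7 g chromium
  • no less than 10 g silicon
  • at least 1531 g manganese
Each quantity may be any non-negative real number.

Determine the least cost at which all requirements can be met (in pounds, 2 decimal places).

This is a linear program. Let x1 = kg of nickel briquettes, x2 = kg of scrap grade B, x3 = kg of return scrap, x4 = kg of ferromanganese, x5 = kg of cast iron scrap, x6 = kg of pig iron.
Minimise 21.35x1 + 0.27x2 + 0.2x3 + 1.63x4 + 0.29x5 + 0.47x6 subject to:
  955x1 + 1x2 + 5x3 ≥ 663   (nickel)
  1x2 + 11x3 + 1x5 ≥ 7   (chromium)
  3x2 + 4x3 + 10x4 + 22x5 + 13x6 ≥ 10   (silicon)
  8x2 + 8x3 + 820x4 + 6x5 + 5x6 ≥ 1531   (manganese)
  x1, x2, x3, x4, x5, x6 ≥ 0.
At the optimum only nickel briquettes, return scrap, ferromanganese are positive (scrap grade B, cast iron scrap, pig iron = 0). There the nickel, chromium, manganese constraints are tight.
Optimal quantities: nickel briquettes = 0.6909 kg, return scrap = 0.6364 kg, ferromanganese = 1.861 kg.
Hence cost = 21.35·0.6909 + 0.2·0.6364 + 1.63·1.861 = £17.9114.

£17.91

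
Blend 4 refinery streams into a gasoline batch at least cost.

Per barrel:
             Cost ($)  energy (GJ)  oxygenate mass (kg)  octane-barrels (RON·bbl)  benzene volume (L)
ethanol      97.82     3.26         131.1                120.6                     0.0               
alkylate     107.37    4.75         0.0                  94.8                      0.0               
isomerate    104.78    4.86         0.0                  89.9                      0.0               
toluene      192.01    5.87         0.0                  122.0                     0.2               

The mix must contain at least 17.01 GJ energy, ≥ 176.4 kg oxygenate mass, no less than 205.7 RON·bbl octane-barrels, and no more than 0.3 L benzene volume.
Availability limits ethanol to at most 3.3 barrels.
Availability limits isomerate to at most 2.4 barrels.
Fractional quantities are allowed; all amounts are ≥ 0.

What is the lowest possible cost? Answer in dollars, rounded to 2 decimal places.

$404.78

This is a linear program. Let x1 = barrels of ethanol, x2 = barrels of alkylate, x3 = barrels of isomerate, x4 = barrels of toluene.
min 97.82x1 + 107.37x2 + 104.78x3 + 192.01x4 with:
  3.26x1 + 4.75x2 + 4.86x3 + 5.87x4 ≥ 17.01   (energy)
  131.1x1 ≥ 176.4   (oxygenate mass)
  120.6x1 + 94.8x2 + 89.9x3 + 122x4 ≥ 205.7   (octane-barrels)
  0.2x4 ≤ 0.3   (benzene volume)
  x1 ≤ 3.3
  x3 ≤ 2.4
  x1, x2, x3, x4 ≥ 0.
The optimal basis is {ethanol, alkylate, isomerate}; toluene drops out. Binding constraints: energy, oxygenate mass, the isomerate cap.
Optimal quantities: ethanol = 1.3455 barrels, alkylate = 0.20201 barrels, isomerate = 2.4 barrels.
Total cost: 97.82·1.3455 + 107.37·0.20201 + 104.78·2.4 = 404.7786.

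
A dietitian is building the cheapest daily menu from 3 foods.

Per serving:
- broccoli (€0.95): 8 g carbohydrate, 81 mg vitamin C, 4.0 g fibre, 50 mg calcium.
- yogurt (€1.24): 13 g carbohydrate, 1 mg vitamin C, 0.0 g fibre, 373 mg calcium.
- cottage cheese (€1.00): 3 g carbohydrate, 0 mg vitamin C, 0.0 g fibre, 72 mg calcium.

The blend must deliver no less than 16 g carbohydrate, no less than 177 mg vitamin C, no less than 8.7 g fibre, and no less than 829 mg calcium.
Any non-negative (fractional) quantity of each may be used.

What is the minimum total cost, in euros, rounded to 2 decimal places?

€4.46

This is a linear program. Let x1 = servings of broccoli, x2 = servings of yogurt, x3 = servings of cottage cheese.
min 0.95x1 + 1.24x2 + 1x3 with:
  8x1 + 13x2 + 3x3 ≥ 16   (carbohydrate)
  81x1 + 1x2 ≥ 177   (vitamin C)
  4x1 ≥ 8.7   (fibre)
  50x1 + 373x2 + 72x3 ≥ 829   (calcium)
  x1, x2, x3 ≥ 0.
At the optimum only broccoli, yogurt are positive (cottage cheese = 0). There the fibre and calcium constraints are tight.
That vertex is x1 = 2.175, x2 = 1.931.
Total cost: 0.95·2.175 + 1.24·1.931 = 4.4607.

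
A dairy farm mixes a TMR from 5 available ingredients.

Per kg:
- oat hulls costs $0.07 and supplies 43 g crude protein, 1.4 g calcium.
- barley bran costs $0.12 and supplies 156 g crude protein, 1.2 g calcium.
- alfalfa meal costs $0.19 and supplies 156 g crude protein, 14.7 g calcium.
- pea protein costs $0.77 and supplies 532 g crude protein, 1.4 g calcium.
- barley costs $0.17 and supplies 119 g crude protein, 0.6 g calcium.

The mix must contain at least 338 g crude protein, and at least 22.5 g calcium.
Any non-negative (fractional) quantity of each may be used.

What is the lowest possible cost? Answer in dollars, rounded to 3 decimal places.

Let x1 = kg of oat hulls, x2 = kg of barley bran, x3 = kg of alfalfa meal, x4 = kg of pea protein, x5 = kg of barley.
Minimise 0.07x1 + 0.12x2 + 0.19x3 + 0.77x4 + 0.17x5 with:
  43x1 + 156x2 + 156x3 + 532x4 + 119x5 ≥ 338   (crude protein)
  1.4x1 + 1.2x2 + 14.7x3 + 1.4x4 + 0.6x5 ≥ 22.5   (calcium)
  x1, x2, x3, x4, x5 ≥ 0.
The optimal basis is {barley bran, alfalfa meal}; oat hulls, pea protein, barley drop out. Binding constraints: crude protein and calcium.
Solving gives x2 = 0.6926, x3 = 1.474.
Cost = 0.12·0.6926 + 0.19·1.474 = 0.36317.

$0.363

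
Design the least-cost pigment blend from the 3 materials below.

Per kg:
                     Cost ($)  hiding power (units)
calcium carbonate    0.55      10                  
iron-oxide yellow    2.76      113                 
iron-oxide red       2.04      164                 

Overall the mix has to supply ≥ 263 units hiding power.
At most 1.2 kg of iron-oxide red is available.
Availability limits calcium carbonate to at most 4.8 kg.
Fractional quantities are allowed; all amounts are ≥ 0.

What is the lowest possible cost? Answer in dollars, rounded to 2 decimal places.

$4.06

This is a linear program. Let x1 = kg of calcium carbonate, x2 = kg of iron-oxide yellow, x3 = kg of iron-oxide red.
min 0.55x1 + 2.76x2 + 2.04x3 s.t.:
  10x1 + 113x2 + 164x3 ≥ 263   (hiding power)
  x3 ≤ 1.2
  x1 ≤ 4.8
  x1, x2, x3 ≥ 0.
The optimal basis is {iron-oxide yellow, iron-oxide red}; calcium carbonate drops out. The hiding power and the iron-oxide red cap requirements are met with equality.
So iron-oxide yellow = 0.5858 kg, iron-oxide red = 1.2 kg.
Cost = 2.76·0.5858 + 2.04·1.2 = 4.0648.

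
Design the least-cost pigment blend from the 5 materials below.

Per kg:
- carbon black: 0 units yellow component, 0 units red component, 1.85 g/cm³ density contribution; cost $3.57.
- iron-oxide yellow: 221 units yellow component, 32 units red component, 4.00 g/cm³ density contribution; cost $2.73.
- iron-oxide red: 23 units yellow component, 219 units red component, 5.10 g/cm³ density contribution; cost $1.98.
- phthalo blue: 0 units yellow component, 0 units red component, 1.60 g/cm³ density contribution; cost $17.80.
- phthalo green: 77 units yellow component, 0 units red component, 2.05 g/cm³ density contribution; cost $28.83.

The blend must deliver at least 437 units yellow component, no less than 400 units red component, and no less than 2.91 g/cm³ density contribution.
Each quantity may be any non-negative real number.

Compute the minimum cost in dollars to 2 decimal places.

Let x1 = kg of carbon black, x2 = kg of iron-oxide yellow, x3 = kg of iron-oxide red, x4 = kg of phthalo blue, x5 = kg of phthalo green.
Minimize 3.57x1 + 2.73x2 + 1.98x3 + 17.8x4 + 28.83x5 subject to:
  221x2 + 23x3 + 77x5 ≥ 437   (yellow component)
  32x2 + 219x3 ≥ 400   (red component)
  1.85x1 + 4x2 + 5.1x3 + 1.6x4 + 2.05x5 ≥ 2.91   (density contribution)
  x1, x2, x3, x4, x5 ≥ 0.
At the optimum only iron-oxide yellow, iron-oxide red are positive (carbon black, phthalo blue, phthalo green = 0). There the yellow component and red component constraints are tight.
Optimal quantities: iron-oxide yellow = 1.815 kg, iron-oxide red = 1.561 kg.
Hence cost = 2.73·1.815 + 1.98·1.561 = $8.0457.

$8.05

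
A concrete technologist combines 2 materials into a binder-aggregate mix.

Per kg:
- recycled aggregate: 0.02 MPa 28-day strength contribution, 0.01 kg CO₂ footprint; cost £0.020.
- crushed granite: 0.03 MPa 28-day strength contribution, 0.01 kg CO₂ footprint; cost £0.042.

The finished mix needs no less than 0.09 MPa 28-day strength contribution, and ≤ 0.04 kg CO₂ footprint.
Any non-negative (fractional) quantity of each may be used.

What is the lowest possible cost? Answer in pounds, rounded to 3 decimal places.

Let x1 = kg of recycled aggregate, x2 = kg of crushed granite.
Minimize 0.02x1 + 0.042x2 subject to:
  0.02x1 + 0.03x2 ≥ 0.09   (28-day strength contribution)
  0.01x1 + 0.01x2 ≤ 0.04   (CO₂ footprint)
  x1, x2 ≥ 0.
Both inputs are positive at the optimum. There the 28-day strength contribution and CO₂ footprint constraints are tight.
That vertex is x1 = 3, x2 = 1.
Objective = 0.02·3 + 0.042·1 = 0.10200.

£0.102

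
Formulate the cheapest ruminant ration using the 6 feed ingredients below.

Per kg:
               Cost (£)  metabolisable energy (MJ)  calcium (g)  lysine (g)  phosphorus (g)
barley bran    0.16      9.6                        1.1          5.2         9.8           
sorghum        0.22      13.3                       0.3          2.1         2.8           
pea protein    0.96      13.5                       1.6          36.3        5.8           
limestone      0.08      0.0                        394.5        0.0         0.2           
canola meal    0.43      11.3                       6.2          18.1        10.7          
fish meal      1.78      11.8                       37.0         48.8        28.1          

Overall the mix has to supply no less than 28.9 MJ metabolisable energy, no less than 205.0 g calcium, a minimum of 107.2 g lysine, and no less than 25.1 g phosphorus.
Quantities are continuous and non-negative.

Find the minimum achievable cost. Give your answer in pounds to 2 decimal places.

£2.58

This is a linear program. Let x1 = kg of barley bran, x2 = kg of sorghum, x3 = kg of pea protein, x4 = kg of limestone, x5 = kg of canola meal, x6 = kg of fish meal.
Minimise 0.16x1 + 0.22x2 + 0.96x3 + 0.08x4 + 0.43x5 + 1.78x6 with:
  9.6x1 + 13.3x2 + 13.5x3 + 11.3x5 + 11.8x6 ≥ 28.9   (metabolisable energy)
  1.1x1 + 0.3x2 + 1.6x3 + 394.5x4 + 6.2x5 + 37x6 ≥ 205   (calcium)
  5.2x1 + 2.1x2 + 36.3x3 + 18.1x5 + 48.8x6 ≥ 107.2   (lysine)
  9.8x1 + 2.8x2 + 5.8x3 + 0.2x4 + 10.7x5 + 28.1x6 ≥ 25.1   (phosphorus)
  x1, x2, x3, x4, x5, x6 ≥ 0.
At the optimum only limestone, canola meal are positive (barley bran, sorghum, pea protein, fish meal = 0). There the calcium and lysine constraints are tight.
So limestone = 0.4266 kg, canola meal = 5.923 kg.
Hence cost = 0.08·0.4266 + 0.43·5.923 = £2.5810.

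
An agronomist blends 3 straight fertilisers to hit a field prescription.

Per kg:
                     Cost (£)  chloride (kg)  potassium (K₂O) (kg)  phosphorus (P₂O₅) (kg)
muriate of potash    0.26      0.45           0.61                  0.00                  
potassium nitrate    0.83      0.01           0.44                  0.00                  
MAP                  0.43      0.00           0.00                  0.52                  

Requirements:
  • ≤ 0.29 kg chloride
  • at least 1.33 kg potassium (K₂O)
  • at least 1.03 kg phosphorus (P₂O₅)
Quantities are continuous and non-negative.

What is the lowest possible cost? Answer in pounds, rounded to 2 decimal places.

£2.83

Set it up as a linear program. Let x1 = kg of muriate of potash, x2 = kg of potassium nitrate, x3 = kg of MAP.
Minimize 0.26x1 + 0.83x2 + 0.43x3 s.t.:
  0.45x1 + 0.01x2 ≤ 0.29   (chloride)
  0.61x1 + 0.44x2 ≥ 1.33   (potassium (K₂O))
  0.52x3 ≥ 1.03   (phosphorus (P₂O₅))
  x1, x2, x3 ≥ 0.
All 3 inputs are positive at the optimum. There the chloride, potassium (K₂O), phosphorus (P₂O₅) constraints are tight.
Solving gives x1 = 0.5956, x2 = 2.197, x3 = 1.981.
Hence cost = 0.26·0.5956 + 0.83·2.197 + 0.43·1.981 = £2.8302.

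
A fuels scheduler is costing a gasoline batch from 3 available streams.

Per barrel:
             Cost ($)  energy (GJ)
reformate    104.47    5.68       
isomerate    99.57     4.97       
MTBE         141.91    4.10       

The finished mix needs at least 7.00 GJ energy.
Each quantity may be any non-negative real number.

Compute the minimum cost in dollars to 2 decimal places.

$128.75

Set it up as a linear program. Let x1 = barrels of reformate, x2 = barrels of isomerate, x3 = barrels of MTBE.
Minimise 104.47x1 + 99.57x2 + 141.91x3 with:
  5.68x1 + 4.97x2 + 4.1x3 ≥ 7   (energy)
  x1, x2, x3 ≥ 0.
At the optimum only reformate is positive (isomerate, MTBE = 0). The energy requirement is met with equality.
Solving gives x1 = 1.2324.
Cost = 104.47·1.2324 = 128.7488.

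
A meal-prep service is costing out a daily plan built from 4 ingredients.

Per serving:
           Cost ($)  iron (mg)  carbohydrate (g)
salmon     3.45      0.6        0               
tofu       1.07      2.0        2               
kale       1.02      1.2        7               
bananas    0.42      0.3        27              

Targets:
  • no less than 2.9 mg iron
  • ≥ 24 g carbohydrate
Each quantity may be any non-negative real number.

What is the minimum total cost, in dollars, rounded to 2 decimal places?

Set it up as a linear program. Let x1 = servings of salmon, x2 = servings of tofu, x3 = servings of kale, x4 = servings of bananas.
min 3.45x1 + 1.07x2 + 1.02x3 + 0.42x4 with:
  0.6x1 + 2x2 + 1.2x3 + 0.3x4 ≥ 2.9   (iron)
  2x2 + 7x3 + 27x4 ≥ 24   (carbohydrate)
  x1, x2, x3, x4 ≥ 0.
The optimal basis is {tofu, bananas}; salmon, kale drop out. There the iron and carbohydrate constraints are tight.
Solving gives x2 = 1.331, x4 = 0.7903.
Cost = 1.07·1.331 + 0.42·0.7903 = 1.7561.

$1.76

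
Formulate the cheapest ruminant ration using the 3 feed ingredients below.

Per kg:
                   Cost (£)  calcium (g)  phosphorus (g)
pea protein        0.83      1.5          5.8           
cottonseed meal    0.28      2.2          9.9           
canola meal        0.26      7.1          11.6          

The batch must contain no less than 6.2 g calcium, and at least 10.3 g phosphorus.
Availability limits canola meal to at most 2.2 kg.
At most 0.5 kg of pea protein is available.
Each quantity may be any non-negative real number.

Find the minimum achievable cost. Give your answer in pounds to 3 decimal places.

£0.231

Treat it as an LP. Let x1 = kg of pea protein, x2 = kg of cottonseed meal, x3 = kg of canola meal.
Minimise 0.83x1 + 0.28x2 + 0.26x3 s.t.:
  1.5x1 + 2.2x2 + 7.1x3 ≥ 6.2   (calcium)
  5.8x1 + 9.9x2 + 11.6x3 ≥ 10.3   (phosphorus)
  x3 ≤ 2.2
  x1 ≤ 0.5
  x1, x2, x3 ≥ 0.
The minimum-cost mix takes nothing from pea protein, cottonseed meal — only canola meal. The phosphorus requirement is met with equality.
Optimal quantities: canola meal = 0.8879 kg.
Hence cost = 0.26·0.8879 = £0.23085.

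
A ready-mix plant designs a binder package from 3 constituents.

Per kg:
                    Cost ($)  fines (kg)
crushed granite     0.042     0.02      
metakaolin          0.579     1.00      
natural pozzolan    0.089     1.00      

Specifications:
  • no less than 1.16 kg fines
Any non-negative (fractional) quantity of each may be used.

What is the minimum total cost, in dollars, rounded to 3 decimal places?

$0.103

This is a linear program. Let x1 = kg of crushed granite, x2 = kg of metakaolin, x3 = kg of natural pozzolan.
Minimize 0.042x1 + 0.579x2 + 0.089x3 subject to:
  0.02x1 + 1x2 + 1x3 ≥ 1.16   (fines)
  x1, x2, x3 ≥ 0.
The minimum-cost mix takes nothing from crushed granite, metakaolin — only natural pozzolan. The fines requirement is met with equality.
That vertex is x3 = 1.16.
Hence cost = 0.089·1.16 = $0.10324.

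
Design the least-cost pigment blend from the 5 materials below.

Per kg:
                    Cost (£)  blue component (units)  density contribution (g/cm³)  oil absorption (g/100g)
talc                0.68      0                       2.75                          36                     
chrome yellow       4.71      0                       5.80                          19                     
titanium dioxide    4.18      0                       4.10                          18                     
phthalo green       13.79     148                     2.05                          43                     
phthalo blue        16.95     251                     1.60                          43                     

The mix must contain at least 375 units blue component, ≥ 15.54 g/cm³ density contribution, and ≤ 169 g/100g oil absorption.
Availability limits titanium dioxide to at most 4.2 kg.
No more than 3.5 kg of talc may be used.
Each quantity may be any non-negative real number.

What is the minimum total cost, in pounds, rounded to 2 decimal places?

This is a linear program. Let x1 = kg of talc, x2 = kg of chrome yellow, x3 = kg of titanium dioxide, x4 = kg of phthalo green, x5 = kg of phthalo blue.
Minimise 0.68x1 + 4.71x2 + 4.18x3 + 13.79x4 + 16.95x5 subject to:
  148x4 + 251x5 ≥ 375   (blue component)
  2.75x1 + 5.8x2 + 4.1x3 + 2.05x4 + 1.6x5 ≥ 15.54   (density contribution)
  36x1 + 19x2 + 18x3 + 43x4 + 43x5 ≤ 169   (oil absorption)
  x3 ≤ 4.2
  x1 ≤ 3.5
  x1, x2, x3, x4, x5 ≥ 0.
The optimal basis is {talc, chrome yellow, phthalo blue}; titanium dioxide, phthalo green drop out. The blue component, density contribution, oil absorption requirements are met with equality.
Solving gives x1 = 2.285, x2 = 1.184, x5 = 1.494.
Hence cost = 0.68·2.285 + 4.71·1.184 + 16.95·1.494 = £32.4537.

£32.45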